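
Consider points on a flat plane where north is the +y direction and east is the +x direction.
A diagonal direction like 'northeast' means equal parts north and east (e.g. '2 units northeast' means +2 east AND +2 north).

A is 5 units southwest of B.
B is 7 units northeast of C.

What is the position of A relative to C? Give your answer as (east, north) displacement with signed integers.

Answer: A is at (east=2, north=2) relative to C.

Derivation:
Place C at the origin (east=0, north=0).
  B is 7 units northeast of C: delta (east=+7, north=+7); B at (east=7, north=7).
  A is 5 units southwest of B: delta (east=-5, north=-5); A at (east=2, north=2).
Therefore A relative to C: (east=2, north=2).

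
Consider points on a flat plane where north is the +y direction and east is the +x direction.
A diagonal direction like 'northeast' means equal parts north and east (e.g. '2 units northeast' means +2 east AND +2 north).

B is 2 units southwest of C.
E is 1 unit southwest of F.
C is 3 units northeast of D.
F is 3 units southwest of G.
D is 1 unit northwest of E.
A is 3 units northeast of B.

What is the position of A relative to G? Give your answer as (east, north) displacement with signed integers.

Place G at the origin (east=0, north=0).
  F is 3 units southwest of G: delta (east=-3, north=-3); F at (east=-3, north=-3).
  E is 1 unit southwest of F: delta (east=-1, north=-1); E at (east=-4, north=-4).
  D is 1 unit northwest of E: delta (east=-1, north=+1); D at (east=-5, north=-3).
  C is 3 units northeast of D: delta (east=+3, north=+3); C at (east=-2, north=0).
  B is 2 units southwest of C: delta (east=-2, north=-2); B at (east=-4, north=-2).
  A is 3 units northeast of B: delta (east=+3, north=+3); A at (east=-1, north=1).
Therefore A relative to G: (east=-1, north=1).

Answer: A is at (east=-1, north=1) relative to G.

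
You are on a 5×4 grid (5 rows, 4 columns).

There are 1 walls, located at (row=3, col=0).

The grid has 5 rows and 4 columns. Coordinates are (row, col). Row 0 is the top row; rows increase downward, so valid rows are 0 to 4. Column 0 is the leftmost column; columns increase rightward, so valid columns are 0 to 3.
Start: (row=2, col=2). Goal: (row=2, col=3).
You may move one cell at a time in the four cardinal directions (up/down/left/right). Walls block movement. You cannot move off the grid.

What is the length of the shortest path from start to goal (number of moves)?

Answer: Shortest path length: 1

Derivation:
BFS from (row=2, col=2) until reaching (row=2, col=3):
  Distance 0: (row=2, col=2)
  Distance 1: (row=1, col=2), (row=2, col=1), (row=2, col=3), (row=3, col=2)  <- goal reached here
One shortest path (1 moves): (row=2, col=2) -> (row=2, col=3)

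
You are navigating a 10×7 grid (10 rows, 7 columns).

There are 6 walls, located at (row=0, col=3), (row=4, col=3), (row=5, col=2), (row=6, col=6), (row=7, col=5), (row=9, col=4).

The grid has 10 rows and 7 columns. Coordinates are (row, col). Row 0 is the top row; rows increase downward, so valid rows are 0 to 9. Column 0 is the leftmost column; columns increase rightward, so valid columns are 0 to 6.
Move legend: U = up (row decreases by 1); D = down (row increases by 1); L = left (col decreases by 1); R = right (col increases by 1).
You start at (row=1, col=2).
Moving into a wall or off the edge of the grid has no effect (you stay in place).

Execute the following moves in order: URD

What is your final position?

Start: (row=1, col=2)
  U (up): (row=1, col=2) -> (row=0, col=2)
  R (right): blocked, stay at (row=0, col=2)
  D (down): (row=0, col=2) -> (row=1, col=2)
Final: (row=1, col=2)

Answer: Final position: (row=1, col=2)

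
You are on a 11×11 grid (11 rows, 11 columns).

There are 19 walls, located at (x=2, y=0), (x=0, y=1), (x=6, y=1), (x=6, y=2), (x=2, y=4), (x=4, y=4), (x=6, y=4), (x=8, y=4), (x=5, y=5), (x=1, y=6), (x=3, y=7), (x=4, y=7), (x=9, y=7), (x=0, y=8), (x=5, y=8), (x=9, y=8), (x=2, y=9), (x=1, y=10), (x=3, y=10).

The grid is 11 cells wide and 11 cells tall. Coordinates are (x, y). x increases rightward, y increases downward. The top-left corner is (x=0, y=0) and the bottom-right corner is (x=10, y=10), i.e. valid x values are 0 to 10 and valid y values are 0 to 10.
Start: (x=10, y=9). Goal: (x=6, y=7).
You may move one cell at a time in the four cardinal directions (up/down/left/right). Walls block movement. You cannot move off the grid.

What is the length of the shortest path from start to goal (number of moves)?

BFS from (x=10, y=9) until reaching (x=6, y=7):
  Distance 0: (x=10, y=9)
  Distance 1: (x=10, y=8), (x=9, y=9), (x=10, y=10)
  Distance 2: (x=10, y=7), (x=8, y=9), (x=9, y=10)
  Distance 3: (x=10, y=6), (x=8, y=8), (x=7, y=9), (x=8, y=10)
  Distance 4: (x=10, y=5), (x=9, y=6), (x=8, y=7), (x=7, y=8), (x=6, y=9), (x=7, y=10)
  Distance 5: (x=10, y=4), (x=9, y=5), (x=8, y=6), (x=7, y=7), (x=6, y=8), (x=5, y=9), (x=6, y=10)
  Distance 6: (x=10, y=3), (x=9, y=4), (x=8, y=5), (x=7, y=6), (x=6, y=7), (x=4, y=9), (x=5, y=10)  <- goal reached here
One shortest path (6 moves): (x=10, y=9) -> (x=9, y=9) -> (x=8, y=9) -> (x=7, y=9) -> (x=6, y=9) -> (x=6, y=8) -> (x=6, y=7)

Answer: Shortest path length: 6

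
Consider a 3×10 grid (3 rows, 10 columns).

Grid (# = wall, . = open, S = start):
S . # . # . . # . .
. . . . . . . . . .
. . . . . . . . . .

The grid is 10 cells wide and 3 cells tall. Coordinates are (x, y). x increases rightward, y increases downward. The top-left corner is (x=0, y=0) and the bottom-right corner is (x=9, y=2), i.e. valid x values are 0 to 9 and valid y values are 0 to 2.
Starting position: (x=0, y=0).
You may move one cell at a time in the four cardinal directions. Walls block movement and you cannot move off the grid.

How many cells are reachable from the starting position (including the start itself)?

BFS flood-fill from (x=0, y=0):
  Distance 0: (x=0, y=0)
  Distance 1: (x=1, y=0), (x=0, y=1)
  Distance 2: (x=1, y=1), (x=0, y=2)
  Distance 3: (x=2, y=1), (x=1, y=2)
  Distance 4: (x=3, y=1), (x=2, y=2)
  Distance 5: (x=3, y=0), (x=4, y=1), (x=3, y=2)
  Distance 6: (x=5, y=1), (x=4, y=2)
  Distance 7: (x=5, y=0), (x=6, y=1), (x=5, y=2)
  Distance 8: (x=6, y=0), (x=7, y=1), (x=6, y=2)
  Distance 9: (x=8, y=1), (x=7, y=2)
  Distance 10: (x=8, y=0), (x=9, y=1), (x=8, y=2)
  Distance 11: (x=9, y=0), (x=9, y=2)
Total reachable: 27 (grid has 27 open cells total)

Answer: Reachable cells: 27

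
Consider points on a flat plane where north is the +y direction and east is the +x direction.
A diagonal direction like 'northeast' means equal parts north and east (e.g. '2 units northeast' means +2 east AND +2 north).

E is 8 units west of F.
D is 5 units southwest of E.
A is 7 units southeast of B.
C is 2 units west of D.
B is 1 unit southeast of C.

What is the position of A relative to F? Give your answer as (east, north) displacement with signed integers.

Answer: A is at (east=-7, north=-13) relative to F.

Derivation:
Place F at the origin (east=0, north=0).
  E is 8 units west of F: delta (east=-8, north=+0); E at (east=-8, north=0).
  D is 5 units southwest of E: delta (east=-5, north=-5); D at (east=-13, north=-5).
  C is 2 units west of D: delta (east=-2, north=+0); C at (east=-15, north=-5).
  B is 1 unit southeast of C: delta (east=+1, north=-1); B at (east=-14, north=-6).
  A is 7 units southeast of B: delta (east=+7, north=-7); A at (east=-7, north=-13).
Therefore A relative to F: (east=-7, north=-13).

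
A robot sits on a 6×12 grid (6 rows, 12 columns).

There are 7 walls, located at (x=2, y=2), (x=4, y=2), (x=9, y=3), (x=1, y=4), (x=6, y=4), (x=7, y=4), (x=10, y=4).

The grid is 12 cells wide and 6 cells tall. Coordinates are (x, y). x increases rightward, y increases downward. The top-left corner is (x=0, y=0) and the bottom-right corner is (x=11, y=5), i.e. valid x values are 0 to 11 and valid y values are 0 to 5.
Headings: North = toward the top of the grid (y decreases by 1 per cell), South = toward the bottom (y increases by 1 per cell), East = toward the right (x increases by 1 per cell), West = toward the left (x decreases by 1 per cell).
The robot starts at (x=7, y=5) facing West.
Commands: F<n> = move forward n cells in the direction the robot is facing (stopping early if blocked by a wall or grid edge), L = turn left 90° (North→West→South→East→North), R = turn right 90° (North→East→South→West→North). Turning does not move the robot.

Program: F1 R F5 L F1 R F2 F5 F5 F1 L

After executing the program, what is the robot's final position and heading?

Start: (x=7, y=5), facing West
  F1: move forward 1, now at (x=6, y=5)
  R: turn right, now facing North
  F5: move forward 0/5 (blocked), now at (x=6, y=5)
  L: turn left, now facing West
  F1: move forward 1, now at (x=5, y=5)
  R: turn right, now facing North
  F2: move forward 2, now at (x=5, y=3)
  F5: move forward 3/5 (blocked), now at (x=5, y=0)
  F5: move forward 0/5 (blocked), now at (x=5, y=0)
  F1: move forward 0/1 (blocked), now at (x=5, y=0)
  L: turn left, now facing West
Final: (x=5, y=0), facing West

Answer: Final position: (x=5, y=0), facing West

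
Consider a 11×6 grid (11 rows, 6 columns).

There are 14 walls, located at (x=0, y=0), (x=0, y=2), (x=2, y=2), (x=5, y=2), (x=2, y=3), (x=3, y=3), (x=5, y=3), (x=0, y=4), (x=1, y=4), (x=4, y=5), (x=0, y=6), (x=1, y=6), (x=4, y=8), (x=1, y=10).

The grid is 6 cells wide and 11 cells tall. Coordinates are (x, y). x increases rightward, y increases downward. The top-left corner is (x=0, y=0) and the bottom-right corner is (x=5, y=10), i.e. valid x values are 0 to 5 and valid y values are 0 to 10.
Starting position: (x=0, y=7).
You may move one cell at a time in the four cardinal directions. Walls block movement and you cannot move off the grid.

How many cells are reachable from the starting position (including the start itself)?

Answer: Reachable cells: 52

Derivation:
BFS flood-fill from (x=0, y=7):
  Distance 0: (x=0, y=7)
  Distance 1: (x=1, y=7), (x=0, y=8)
  Distance 2: (x=2, y=7), (x=1, y=8), (x=0, y=9)
  Distance 3: (x=2, y=6), (x=3, y=7), (x=2, y=8), (x=1, y=9), (x=0, y=10)
  Distance 4: (x=2, y=5), (x=3, y=6), (x=4, y=7), (x=3, y=8), (x=2, y=9)
  Distance 5: (x=2, y=4), (x=1, y=5), (x=3, y=5), (x=4, y=6), (x=5, y=7), (x=3, y=9), (x=2, y=10)
  Distance 6: (x=3, y=4), (x=0, y=5), (x=5, y=6), (x=5, y=8), (x=4, y=9), (x=3, y=10)
  Distance 7: (x=4, y=4), (x=5, y=5), (x=5, y=9), (x=4, y=10)
  Distance 8: (x=4, y=3), (x=5, y=4), (x=5, y=10)
  Distance 9: (x=4, y=2)
  Distance 10: (x=4, y=1), (x=3, y=2)
  Distance 11: (x=4, y=0), (x=3, y=1), (x=5, y=1)
  Distance 12: (x=3, y=0), (x=5, y=0), (x=2, y=1)
  Distance 13: (x=2, y=0), (x=1, y=1)
  Distance 14: (x=1, y=0), (x=0, y=1), (x=1, y=2)
  Distance 15: (x=1, y=3)
  Distance 16: (x=0, y=3)
Total reachable: 52 (grid has 52 open cells total)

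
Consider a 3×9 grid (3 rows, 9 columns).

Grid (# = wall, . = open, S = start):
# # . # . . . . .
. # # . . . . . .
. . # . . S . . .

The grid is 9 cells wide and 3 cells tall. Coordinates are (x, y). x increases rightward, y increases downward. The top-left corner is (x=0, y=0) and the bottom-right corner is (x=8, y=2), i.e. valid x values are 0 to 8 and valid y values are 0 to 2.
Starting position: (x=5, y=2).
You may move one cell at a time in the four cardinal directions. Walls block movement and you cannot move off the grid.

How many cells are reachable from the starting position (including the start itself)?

Answer: Reachable cells: 17

Derivation:
BFS flood-fill from (x=5, y=2):
  Distance 0: (x=5, y=2)
  Distance 1: (x=5, y=1), (x=4, y=2), (x=6, y=2)
  Distance 2: (x=5, y=0), (x=4, y=1), (x=6, y=1), (x=3, y=2), (x=7, y=2)
  Distance 3: (x=4, y=0), (x=6, y=0), (x=3, y=1), (x=7, y=1), (x=8, y=2)
  Distance 4: (x=7, y=0), (x=8, y=1)
  Distance 5: (x=8, y=0)
Total reachable: 17 (grid has 21 open cells total)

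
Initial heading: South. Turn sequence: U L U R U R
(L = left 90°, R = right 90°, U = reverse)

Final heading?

Start: South
  U (U-turn (180°)) -> North
  L (left (90° counter-clockwise)) -> West
  U (U-turn (180°)) -> East
  R (right (90° clockwise)) -> South
  U (U-turn (180°)) -> North
  R (right (90° clockwise)) -> East
Final: East

Answer: Final heading: East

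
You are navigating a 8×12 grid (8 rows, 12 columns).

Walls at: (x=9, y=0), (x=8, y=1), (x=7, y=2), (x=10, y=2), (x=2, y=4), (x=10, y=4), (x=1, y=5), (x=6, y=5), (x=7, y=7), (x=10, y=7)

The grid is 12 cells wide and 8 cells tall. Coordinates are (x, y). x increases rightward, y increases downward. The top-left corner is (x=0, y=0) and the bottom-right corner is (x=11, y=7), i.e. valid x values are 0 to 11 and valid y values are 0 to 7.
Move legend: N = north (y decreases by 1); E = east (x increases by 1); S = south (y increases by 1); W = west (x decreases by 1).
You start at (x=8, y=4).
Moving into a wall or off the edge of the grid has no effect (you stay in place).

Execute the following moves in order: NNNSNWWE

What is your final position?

Start: (x=8, y=4)
  N (north): (x=8, y=4) -> (x=8, y=3)
  N (north): (x=8, y=3) -> (x=8, y=2)
  N (north): blocked, stay at (x=8, y=2)
  S (south): (x=8, y=2) -> (x=8, y=3)
  N (north): (x=8, y=3) -> (x=8, y=2)
  W (west): blocked, stay at (x=8, y=2)
  W (west): blocked, stay at (x=8, y=2)
  E (east): (x=8, y=2) -> (x=9, y=2)
Final: (x=9, y=2)

Answer: Final position: (x=9, y=2)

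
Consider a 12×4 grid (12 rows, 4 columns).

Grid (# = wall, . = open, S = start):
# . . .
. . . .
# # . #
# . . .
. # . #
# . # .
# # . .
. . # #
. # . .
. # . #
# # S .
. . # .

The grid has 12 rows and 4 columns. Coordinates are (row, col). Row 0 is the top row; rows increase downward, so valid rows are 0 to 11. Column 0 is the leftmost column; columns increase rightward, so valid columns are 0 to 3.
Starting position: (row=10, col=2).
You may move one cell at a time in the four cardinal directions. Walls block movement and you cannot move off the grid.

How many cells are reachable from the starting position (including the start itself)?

BFS flood-fill from (row=10, col=2):
  Distance 0: (row=10, col=2)
  Distance 1: (row=9, col=2), (row=10, col=3)
  Distance 2: (row=8, col=2), (row=11, col=3)
  Distance 3: (row=8, col=3)
Total reachable: 6 (grid has 29 open cells total)

Answer: Reachable cells: 6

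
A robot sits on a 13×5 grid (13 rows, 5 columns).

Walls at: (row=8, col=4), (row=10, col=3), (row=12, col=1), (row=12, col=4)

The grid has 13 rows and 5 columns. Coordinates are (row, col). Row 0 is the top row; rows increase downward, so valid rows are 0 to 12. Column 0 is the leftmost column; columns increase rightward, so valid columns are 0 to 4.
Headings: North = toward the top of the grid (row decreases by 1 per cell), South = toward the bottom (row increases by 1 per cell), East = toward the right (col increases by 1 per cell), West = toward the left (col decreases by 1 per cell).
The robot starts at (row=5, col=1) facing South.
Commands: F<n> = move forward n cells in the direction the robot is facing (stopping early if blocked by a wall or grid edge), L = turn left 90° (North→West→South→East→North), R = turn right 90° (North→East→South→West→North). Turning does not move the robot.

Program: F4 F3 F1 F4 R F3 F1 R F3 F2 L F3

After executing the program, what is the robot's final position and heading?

Answer: Final position: (row=6, col=0), facing West

Derivation:
Start: (row=5, col=1), facing South
  F4: move forward 4, now at (row=9, col=1)
  F3: move forward 2/3 (blocked), now at (row=11, col=1)
  F1: move forward 0/1 (blocked), now at (row=11, col=1)
  F4: move forward 0/4 (blocked), now at (row=11, col=1)
  R: turn right, now facing West
  F3: move forward 1/3 (blocked), now at (row=11, col=0)
  F1: move forward 0/1 (blocked), now at (row=11, col=0)
  R: turn right, now facing North
  F3: move forward 3, now at (row=8, col=0)
  F2: move forward 2, now at (row=6, col=0)
  L: turn left, now facing West
  F3: move forward 0/3 (blocked), now at (row=6, col=0)
Final: (row=6, col=0), facing West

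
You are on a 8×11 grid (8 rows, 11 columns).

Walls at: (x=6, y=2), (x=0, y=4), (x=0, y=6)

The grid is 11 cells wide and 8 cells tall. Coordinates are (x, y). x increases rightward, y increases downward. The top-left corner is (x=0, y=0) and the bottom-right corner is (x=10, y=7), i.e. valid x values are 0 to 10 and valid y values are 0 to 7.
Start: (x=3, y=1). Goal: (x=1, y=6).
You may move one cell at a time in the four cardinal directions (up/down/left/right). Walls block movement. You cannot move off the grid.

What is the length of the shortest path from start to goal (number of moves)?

Answer: Shortest path length: 7

Derivation:
BFS from (x=3, y=1) until reaching (x=1, y=6):
  Distance 0: (x=3, y=1)
  Distance 1: (x=3, y=0), (x=2, y=1), (x=4, y=1), (x=3, y=2)
  Distance 2: (x=2, y=0), (x=4, y=0), (x=1, y=1), (x=5, y=1), (x=2, y=2), (x=4, y=2), (x=3, y=3)
  Distance 3: (x=1, y=0), (x=5, y=0), (x=0, y=1), (x=6, y=1), (x=1, y=2), (x=5, y=2), (x=2, y=3), (x=4, y=3), (x=3, y=4)
  Distance 4: (x=0, y=0), (x=6, y=0), (x=7, y=1), (x=0, y=2), (x=1, y=3), (x=5, y=3), (x=2, y=4), (x=4, y=4), (x=3, y=5)
  Distance 5: (x=7, y=0), (x=8, y=1), (x=7, y=2), (x=0, y=3), (x=6, y=3), (x=1, y=4), (x=5, y=4), (x=2, y=5), (x=4, y=5), (x=3, y=6)
  Distance 6: (x=8, y=0), (x=9, y=1), (x=8, y=2), (x=7, y=3), (x=6, y=4), (x=1, y=5), (x=5, y=5), (x=2, y=6), (x=4, y=6), (x=3, y=7)
  Distance 7: (x=9, y=0), (x=10, y=1), (x=9, y=2), (x=8, y=3), (x=7, y=4), (x=0, y=5), (x=6, y=5), (x=1, y=6), (x=5, y=6), (x=2, y=7), (x=4, y=7)  <- goal reached here
One shortest path (7 moves): (x=3, y=1) -> (x=2, y=1) -> (x=1, y=1) -> (x=1, y=2) -> (x=1, y=3) -> (x=1, y=4) -> (x=1, y=5) -> (x=1, y=6)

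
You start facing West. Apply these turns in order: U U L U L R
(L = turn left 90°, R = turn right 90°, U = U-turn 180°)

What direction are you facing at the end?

Start: West
  U (U-turn (180°)) -> East
  U (U-turn (180°)) -> West
  L (left (90° counter-clockwise)) -> South
  U (U-turn (180°)) -> North
  L (left (90° counter-clockwise)) -> West
  R (right (90° clockwise)) -> North
Final: North

Answer: Final heading: North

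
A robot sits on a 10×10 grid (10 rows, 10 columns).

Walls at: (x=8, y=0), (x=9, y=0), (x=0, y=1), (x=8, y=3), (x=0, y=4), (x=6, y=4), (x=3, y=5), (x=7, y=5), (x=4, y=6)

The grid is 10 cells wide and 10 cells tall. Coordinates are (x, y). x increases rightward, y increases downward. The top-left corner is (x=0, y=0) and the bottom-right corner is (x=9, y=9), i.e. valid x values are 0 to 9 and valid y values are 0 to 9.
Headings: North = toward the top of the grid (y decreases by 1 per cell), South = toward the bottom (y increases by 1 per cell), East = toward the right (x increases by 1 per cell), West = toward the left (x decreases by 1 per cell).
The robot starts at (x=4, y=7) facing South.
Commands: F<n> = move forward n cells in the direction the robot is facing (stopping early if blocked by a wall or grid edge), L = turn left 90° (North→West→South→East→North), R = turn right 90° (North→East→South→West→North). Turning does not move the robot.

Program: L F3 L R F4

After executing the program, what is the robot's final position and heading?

Start: (x=4, y=7), facing South
  L: turn left, now facing East
  F3: move forward 3, now at (x=7, y=7)
  L: turn left, now facing North
  R: turn right, now facing East
  F4: move forward 2/4 (blocked), now at (x=9, y=7)
Final: (x=9, y=7), facing East

Answer: Final position: (x=9, y=7), facing East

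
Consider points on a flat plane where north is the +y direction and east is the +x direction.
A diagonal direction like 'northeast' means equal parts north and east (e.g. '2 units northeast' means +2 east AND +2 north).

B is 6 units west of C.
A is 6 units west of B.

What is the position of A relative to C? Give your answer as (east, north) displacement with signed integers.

Answer: A is at (east=-12, north=0) relative to C.

Derivation:
Place C at the origin (east=0, north=0).
  B is 6 units west of C: delta (east=-6, north=+0); B at (east=-6, north=0).
  A is 6 units west of B: delta (east=-6, north=+0); A at (east=-12, north=0).
Therefore A relative to C: (east=-12, north=0).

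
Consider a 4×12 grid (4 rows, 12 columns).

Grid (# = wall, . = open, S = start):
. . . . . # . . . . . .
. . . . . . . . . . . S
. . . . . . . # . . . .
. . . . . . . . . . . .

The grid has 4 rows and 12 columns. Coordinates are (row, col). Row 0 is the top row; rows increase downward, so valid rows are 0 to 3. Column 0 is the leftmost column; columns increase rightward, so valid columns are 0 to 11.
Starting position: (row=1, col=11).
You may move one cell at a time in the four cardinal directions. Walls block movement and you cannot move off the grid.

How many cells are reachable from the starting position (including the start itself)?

BFS flood-fill from (row=1, col=11):
  Distance 0: (row=1, col=11)
  Distance 1: (row=0, col=11), (row=1, col=10), (row=2, col=11)
  Distance 2: (row=0, col=10), (row=1, col=9), (row=2, col=10), (row=3, col=11)
  Distance 3: (row=0, col=9), (row=1, col=8), (row=2, col=9), (row=3, col=10)
  Distance 4: (row=0, col=8), (row=1, col=7), (row=2, col=8), (row=3, col=9)
  Distance 5: (row=0, col=7), (row=1, col=6), (row=3, col=8)
  Distance 6: (row=0, col=6), (row=1, col=5), (row=2, col=6), (row=3, col=7)
  Distance 7: (row=1, col=4), (row=2, col=5), (row=3, col=6)
  Distance 8: (row=0, col=4), (row=1, col=3), (row=2, col=4), (row=3, col=5)
  Distance 9: (row=0, col=3), (row=1, col=2), (row=2, col=3), (row=3, col=4)
  Distance 10: (row=0, col=2), (row=1, col=1), (row=2, col=2), (row=3, col=3)
  Distance 11: (row=0, col=1), (row=1, col=0), (row=2, col=1), (row=3, col=2)
  Distance 12: (row=0, col=0), (row=2, col=0), (row=3, col=1)
  Distance 13: (row=3, col=0)
Total reachable: 46 (grid has 46 open cells total)

Answer: Reachable cells: 46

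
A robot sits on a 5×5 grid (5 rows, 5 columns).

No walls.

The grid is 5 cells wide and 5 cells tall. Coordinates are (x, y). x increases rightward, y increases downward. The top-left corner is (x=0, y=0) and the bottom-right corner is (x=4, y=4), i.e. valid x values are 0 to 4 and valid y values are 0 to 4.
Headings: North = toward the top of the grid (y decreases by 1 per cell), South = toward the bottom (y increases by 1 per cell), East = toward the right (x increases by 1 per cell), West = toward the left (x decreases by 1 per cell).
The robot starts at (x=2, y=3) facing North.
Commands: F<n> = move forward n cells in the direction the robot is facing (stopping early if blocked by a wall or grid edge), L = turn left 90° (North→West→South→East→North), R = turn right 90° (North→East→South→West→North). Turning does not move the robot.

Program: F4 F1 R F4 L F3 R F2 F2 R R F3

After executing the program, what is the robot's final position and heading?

Start: (x=2, y=3), facing North
  F4: move forward 3/4 (blocked), now at (x=2, y=0)
  F1: move forward 0/1 (blocked), now at (x=2, y=0)
  R: turn right, now facing East
  F4: move forward 2/4 (blocked), now at (x=4, y=0)
  L: turn left, now facing North
  F3: move forward 0/3 (blocked), now at (x=4, y=0)
  R: turn right, now facing East
  F2: move forward 0/2 (blocked), now at (x=4, y=0)
  F2: move forward 0/2 (blocked), now at (x=4, y=0)
  R: turn right, now facing South
  R: turn right, now facing West
  F3: move forward 3, now at (x=1, y=0)
Final: (x=1, y=0), facing West

Answer: Final position: (x=1, y=0), facing West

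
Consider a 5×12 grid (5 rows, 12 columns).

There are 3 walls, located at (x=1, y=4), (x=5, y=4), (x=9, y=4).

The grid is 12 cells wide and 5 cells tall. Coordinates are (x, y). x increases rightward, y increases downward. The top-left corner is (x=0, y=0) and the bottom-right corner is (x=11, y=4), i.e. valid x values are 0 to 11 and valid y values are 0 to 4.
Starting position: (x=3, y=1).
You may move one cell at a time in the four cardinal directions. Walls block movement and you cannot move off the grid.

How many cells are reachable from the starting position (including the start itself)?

BFS flood-fill from (x=3, y=1):
  Distance 0: (x=3, y=1)
  Distance 1: (x=3, y=0), (x=2, y=1), (x=4, y=1), (x=3, y=2)
  Distance 2: (x=2, y=0), (x=4, y=0), (x=1, y=1), (x=5, y=1), (x=2, y=2), (x=4, y=2), (x=3, y=3)
  Distance 3: (x=1, y=0), (x=5, y=0), (x=0, y=1), (x=6, y=1), (x=1, y=2), (x=5, y=2), (x=2, y=3), (x=4, y=3), (x=3, y=4)
  Distance 4: (x=0, y=0), (x=6, y=0), (x=7, y=1), (x=0, y=2), (x=6, y=2), (x=1, y=3), (x=5, y=3), (x=2, y=4), (x=4, y=4)
  Distance 5: (x=7, y=0), (x=8, y=1), (x=7, y=2), (x=0, y=3), (x=6, y=3)
  Distance 6: (x=8, y=0), (x=9, y=1), (x=8, y=2), (x=7, y=3), (x=0, y=4), (x=6, y=4)
  Distance 7: (x=9, y=0), (x=10, y=1), (x=9, y=2), (x=8, y=3), (x=7, y=4)
  Distance 8: (x=10, y=0), (x=11, y=1), (x=10, y=2), (x=9, y=3), (x=8, y=4)
  Distance 9: (x=11, y=0), (x=11, y=2), (x=10, y=3)
  Distance 10: (x=11, y=3), (x=10, y=4)
  Distance 11: (x=11, y=4)
Total reachable: 57 (grid has 57 open cells total)

Answer: Reachable cells: 57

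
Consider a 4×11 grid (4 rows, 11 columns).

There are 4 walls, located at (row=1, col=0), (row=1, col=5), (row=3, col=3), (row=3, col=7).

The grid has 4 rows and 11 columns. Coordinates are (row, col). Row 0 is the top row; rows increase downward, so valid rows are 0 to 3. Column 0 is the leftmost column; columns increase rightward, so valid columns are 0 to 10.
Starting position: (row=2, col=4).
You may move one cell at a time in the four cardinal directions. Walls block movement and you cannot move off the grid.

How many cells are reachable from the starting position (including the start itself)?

Answer: Reachable cells: 40

Derivation:
BFS flood-fill from (row=2, col=4):
  Distance 0: (row=2, col=4)
  Distance 1: (row=1, col=4), (row=2, col=3), (row=2, col=5), (row=3, col=4)
  Distance 2: (row=0, col=4), (row=1, col=3), (row=2, col=2), (row=2, col=6), (row=3, col=5)
  Distance 3: (row=0, col=3), (row=0, col=5), (row=1, col=2), (row=1, col=6), (row=2, col=1), (row=2, col=7), (row=3, col=2), (row=3, col=6)
  Distance 4: (row=0, col=2), (row=0, col=6), (row=1, col=1), (row=1, col=7), (row=2, col=0), (row=2, col=8), (row=3, col=1)
  Distance 5: (row=0, col=1), (row=0, col=7), (row=1, col=8), (row=2, col=9), (row=3, col=0), (row=3, col=8)
  Distance 6: (row=0, col=0), (row=0, col=8), (row=1, col=9), (row=2, col=10), (row=3, col=9)
  Distance 7: (row=0, col=9), (row=1, col=10), (row=3, col=10)
  Distance 8: (row=0, col=10)
Total reachable: 40 (grid has 40 open cells total)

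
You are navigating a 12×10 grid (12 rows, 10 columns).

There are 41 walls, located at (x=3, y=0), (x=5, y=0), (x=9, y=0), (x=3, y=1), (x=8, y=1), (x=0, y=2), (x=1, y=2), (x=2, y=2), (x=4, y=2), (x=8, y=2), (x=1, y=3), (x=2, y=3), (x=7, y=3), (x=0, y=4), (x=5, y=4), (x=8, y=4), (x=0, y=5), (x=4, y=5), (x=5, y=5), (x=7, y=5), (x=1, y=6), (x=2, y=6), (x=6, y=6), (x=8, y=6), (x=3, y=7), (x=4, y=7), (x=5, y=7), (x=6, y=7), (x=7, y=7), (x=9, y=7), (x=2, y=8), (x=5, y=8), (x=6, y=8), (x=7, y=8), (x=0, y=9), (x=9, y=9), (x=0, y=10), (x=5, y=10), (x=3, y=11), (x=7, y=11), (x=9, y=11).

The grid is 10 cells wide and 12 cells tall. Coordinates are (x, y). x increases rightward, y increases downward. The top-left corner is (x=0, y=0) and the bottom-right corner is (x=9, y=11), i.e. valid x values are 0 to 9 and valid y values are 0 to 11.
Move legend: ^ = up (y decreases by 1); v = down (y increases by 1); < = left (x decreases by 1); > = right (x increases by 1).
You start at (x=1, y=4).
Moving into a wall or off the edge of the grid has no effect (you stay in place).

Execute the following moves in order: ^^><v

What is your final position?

Answer: Final position: (x=1, y=5)

Derivation:
Start: (x=1, y=4)
  ^ (up): blocked, stay at (x=1, y=4)
  ^ (up): blocked, stay at (x=1, y=4)
  > (right): (x=1, y=4) -> (x=2, y=4)
  < (left): (x=2, y=4) -> (x=1, y=4)
  v (down): (x=1, y=4) -> (x=1, y=5)
Final: (x=1, y=5)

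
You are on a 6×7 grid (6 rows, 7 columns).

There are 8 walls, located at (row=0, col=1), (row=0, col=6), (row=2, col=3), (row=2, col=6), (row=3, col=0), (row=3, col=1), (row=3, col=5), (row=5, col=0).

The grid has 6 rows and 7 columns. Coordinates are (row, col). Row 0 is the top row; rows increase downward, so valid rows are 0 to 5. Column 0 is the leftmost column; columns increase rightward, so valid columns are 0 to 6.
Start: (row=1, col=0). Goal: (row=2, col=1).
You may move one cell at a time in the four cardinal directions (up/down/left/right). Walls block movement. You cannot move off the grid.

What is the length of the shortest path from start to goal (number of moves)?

Answer: Shortest path length: 2

Derivation:
BFS from (row=1, col=0) until reaching (row=2, col=1):
  Distance 0: (row=1, col=0)
  Distance 1: (row=0, col=0), (row=1, col=1), (row=2, col=0)
  Distance 2: (row=1, col=2), (row=2, col=1)  <- goal reached here
One shortest path (2 moves): (row=1, col=0) -> (row=1, col=1) -> (row=2, col=1)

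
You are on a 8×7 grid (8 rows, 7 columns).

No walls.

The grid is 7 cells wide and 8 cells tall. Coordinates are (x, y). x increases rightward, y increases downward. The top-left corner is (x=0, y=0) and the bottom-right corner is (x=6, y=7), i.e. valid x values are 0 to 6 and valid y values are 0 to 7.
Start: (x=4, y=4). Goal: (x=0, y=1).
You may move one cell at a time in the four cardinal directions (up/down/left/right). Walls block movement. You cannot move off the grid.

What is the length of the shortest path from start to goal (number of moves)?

Answer: Shortest path length: 7

Derivation:
BFS from (x=4, y=4) until reaching (x=0, y=1):
  Distance 0: (x=4, y=4)
  Distance 1: (x=4, y=3), (x=3, y=4), (x=5, y=4), (x=4, y=5)
  Distance 2: (x=4, y=2), (x=3, y=3), (x=5, y=3), (x=2, y=4), (x=6, y=4), (x=3, y=5), (x=5, y=5), (x=4, y=6)
  Distance 3: (x=4, y=1), (x=3, y=2), (x=5, y=2), (x=2, y=3), (x=6, y=3), (x=1, y=4), (x=2, y=5), (x=6, y=5), (x=3, y=6), (x=5, y=6), (x=4, y=7)
  Distance 4: (x=4, y=0), (x=3, y=1), (x=5, y=1), (x=2, y=2), (x=6, y=2), (x=1, y=3), (x=0, y=4), (x=1, y=5), (x=2, y=6), (x=6, y=6), (x=3, y=7), (x=5, y=7)
  Distance 5: (x=3, y=0), (x=5, y=0), (x=2, y=1), (x=6, y=1), (x=1, y=2), (x=0, y=3), (x=0, y=5), (x=1, y=6), (x=2, y=7), (x=6, y=7)
  Distance 6: (x=2, y=0), (x=6, y=0), (x=1, y=1), (x=0, y=2), (x=0, y=6), (x=1, y=7)
  Distance 7: (x=1, y=0), (x=0, y=1), (x=0, y=7)  <- goal reached here
One shortest path (7 moves): (x=4, y=4) -> (x=3, y=4) -> (x=2, y=4) -> (x=1, y=4) -> (x=0, y=4) -> (x=0, y=3) -> (x=0, y=2) -> (x=0, y=1)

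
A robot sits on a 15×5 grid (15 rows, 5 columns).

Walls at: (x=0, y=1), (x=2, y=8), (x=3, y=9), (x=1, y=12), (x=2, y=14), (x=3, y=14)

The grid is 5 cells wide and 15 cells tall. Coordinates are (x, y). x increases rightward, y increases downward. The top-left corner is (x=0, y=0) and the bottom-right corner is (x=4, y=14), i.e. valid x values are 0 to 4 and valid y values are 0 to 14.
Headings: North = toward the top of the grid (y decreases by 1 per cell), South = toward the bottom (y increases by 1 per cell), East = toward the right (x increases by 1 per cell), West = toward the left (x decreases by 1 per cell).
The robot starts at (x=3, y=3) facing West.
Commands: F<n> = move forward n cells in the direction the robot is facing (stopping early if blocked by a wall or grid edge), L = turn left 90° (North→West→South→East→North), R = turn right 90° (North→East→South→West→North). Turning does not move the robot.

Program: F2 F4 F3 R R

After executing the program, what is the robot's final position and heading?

Start: (x=3, y=3), facing West
  F2: move forward 2, now at (x=1, y=3)
  F4: move forward 1/4 (blocked), now at (x=0, y=3)
  F3: move forward 0/3 (blocked), now at (x=0, y=3)
  R: turn right, now facing North
  R: turn right, now facing East
Final: (x=0, y=3), facing East

Answer: Final position: (x=0, y=3), facing East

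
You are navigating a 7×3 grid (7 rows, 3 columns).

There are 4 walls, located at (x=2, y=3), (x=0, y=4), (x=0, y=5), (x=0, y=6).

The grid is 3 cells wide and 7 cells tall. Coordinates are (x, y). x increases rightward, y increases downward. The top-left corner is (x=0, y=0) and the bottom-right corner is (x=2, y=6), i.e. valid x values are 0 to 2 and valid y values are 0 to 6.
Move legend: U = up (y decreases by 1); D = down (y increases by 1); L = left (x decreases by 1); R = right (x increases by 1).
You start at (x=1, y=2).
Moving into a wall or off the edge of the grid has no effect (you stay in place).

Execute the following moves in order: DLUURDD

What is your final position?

Start: (x=1, y=2)
  D (down): (x=1, y=2) -> (x=1, y=3)
  L (left): (x=1, y=3) -> (x=0, y=3)
  U (up): (x=0, y=3) -> (x=0, y=2)
  U (up): (x=0, y=2) -> (x=0, y=1)
  R (right): (x=0, y=1) -> (x=1, y=1)
  D (down): (x=1, y=1) -> (x=1, y=2)
  D (down): (x=1, y=2) -> (x=1, y=3)
Final: (x=1, y=3)

Answer: Final position: (x=1, y=3)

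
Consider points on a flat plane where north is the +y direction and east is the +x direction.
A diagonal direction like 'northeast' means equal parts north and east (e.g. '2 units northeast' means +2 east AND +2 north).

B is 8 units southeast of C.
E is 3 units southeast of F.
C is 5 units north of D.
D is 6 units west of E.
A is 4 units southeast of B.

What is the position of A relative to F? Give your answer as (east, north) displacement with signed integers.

Place F at the origin (east=0, north=0).
  E is 3 units southeast of F: delta (east=+3, north=-3); E at (east=3, north=-3).
  D is 6 units west of E: delta (east=-6, north=+0); D at (east=-3, north=-3).
  C is 5 units north of D: delta (east=+0, north=+5); C at (east=-3, north=2).
  B is 8 units southeast of C: delta (east=+8, north=-8); B at (east=5, north=-6).
  A is 4 units southeast of B: delta (east=+4, north=-4); A at (east=9, north=-10).
Therefore A relative to F: (east=9, north=-10).

Answer: A is at (east=9, north=-10) relative to F.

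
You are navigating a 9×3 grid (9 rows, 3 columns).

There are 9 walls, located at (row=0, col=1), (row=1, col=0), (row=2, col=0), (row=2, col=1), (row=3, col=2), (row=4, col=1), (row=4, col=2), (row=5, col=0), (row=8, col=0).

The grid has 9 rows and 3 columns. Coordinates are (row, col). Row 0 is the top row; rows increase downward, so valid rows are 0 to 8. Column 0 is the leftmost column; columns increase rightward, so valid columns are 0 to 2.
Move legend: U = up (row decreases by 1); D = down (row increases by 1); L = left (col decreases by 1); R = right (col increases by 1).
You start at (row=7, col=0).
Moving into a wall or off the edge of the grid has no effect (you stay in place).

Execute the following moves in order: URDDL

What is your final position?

Answer: Final position: (row=8, col=1)

Derivation:
Start: (row=7, col=0)
  U (up): (row=7, col=0) -> (row=6, col=0)
  R (right): (row=6, col=0) -> (row=6, col=1)
  D (down): (row=6, col=1) -> (row=7, col=1)
  D (down): (row=7, col=1) -> (row=8, col=1)
  L (left): blocked, stay at (row=8, col=1)
Final: (row=8, col=1)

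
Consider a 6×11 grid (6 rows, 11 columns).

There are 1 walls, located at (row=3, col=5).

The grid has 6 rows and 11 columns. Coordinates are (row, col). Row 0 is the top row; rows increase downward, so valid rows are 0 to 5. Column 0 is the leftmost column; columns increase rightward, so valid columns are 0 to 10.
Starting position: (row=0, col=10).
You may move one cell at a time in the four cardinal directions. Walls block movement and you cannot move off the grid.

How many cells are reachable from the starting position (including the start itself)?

BFS flood-fill from (row=0, col=10):
  Distance 0: (row=0, col=10)
  Distance 1: (row=0, col=9), (row=1, col=10)
  Distance 2: (row=0, col=8), (row=1, col=9), (row=2, col=10)
  Distance 3: (row=0, col=7), (row=1, col=8), (row=2, col=9), (row=3, col=10)
  Distance 4: (row=0, col=6), (row=1, col=7), (row=2, col=8), (row=3, col=9), (row=4, col=10)
  Distance 5: (row=0, col=5), (row=1, col=6), (row=2, col=7), (row=3, col=8), (row=4, col=9), (row=5, col=10)
  Distance 6: (row=0, col=4), (row=1, col=5), (row=2, col=6), (row=3, col=7), (row=4, col=8), (row=5, col=9)
  Distance 7: (row=0, col=3), (row=1, col=4), (row=2, col=5), (row=3, col=6), (row=4, col=7), (row=5, col=8)
  Distance 8: (row=0, col=2), (row=1, col=3), (row=2, col=4), (row=4, col=6), (row=5, col=7)
  Distance 9: (row=0, col=1), (row=1, col=2), (row=2, col=3), (row=3, col=4), (row=4, col=5), (row=5, col=6)
  Distance 10: (row=0, col=0), (row=1, col=1), (row=2, col=2), (row=3, col=3), (row=4, col=4), (row=5, col=5)
  Distance 11: (row=1, col=0), (row=2, col=1), (row=3, col=2), (row=4, col=3), (row=5, col=4)
  Distance 12: (row=2, col=0), (row=3, col=1), (row=4, col=2), (row=5, col=3)
  Distance 13: (row=3, col=0), (row=4, col=1), (row=5, col=2)
  Distance 14: (row=4, col=0), (row=5, col=1)
  Distance 15: (row=5, col=0)
Total reachable: 65 (grid has 65 open cells total)

Answer: Reachable cells: 65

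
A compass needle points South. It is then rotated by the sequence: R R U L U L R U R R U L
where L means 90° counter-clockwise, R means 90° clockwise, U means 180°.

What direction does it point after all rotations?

Start: South
  R (right (90° clockwise)) -> West
  R (right (90° clockwise)) -> North
  U (U-turn (180°)) -> South
  L (left (90° counter-clockwise)) -> East
  U (U-turn (180°)) -> West
  L (left (90° counter-clockwise)) -> South
  R (right (90° clockwise)) -> West
  U (U-turn (180°)) -> East
  R (right (90° clockwise)) -> South
  R (right (90° clockwise)) -> West
  U (U-turn (180°)) -> East
  L (left (90° counter-clockwise)) -> North
Final: North

Answer: Final heading: North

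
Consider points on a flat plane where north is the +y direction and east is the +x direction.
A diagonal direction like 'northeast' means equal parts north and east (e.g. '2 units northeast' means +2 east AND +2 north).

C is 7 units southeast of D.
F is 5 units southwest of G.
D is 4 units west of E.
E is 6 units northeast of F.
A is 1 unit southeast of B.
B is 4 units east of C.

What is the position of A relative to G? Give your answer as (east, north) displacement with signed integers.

Place G at the origin (east=0, north=0).
  F is 5 units southwest of G: delta (east=-5, north=-5); F at (east=-5, north=-5).
  E is 6 units northeast of F: delta (east=+6, north=+6); E at (east=1, north=1).
  D is 4 units west of E: delta (east=-4, north=+0); D at (east=-3, north=1).
  C is 7 units southeast of D: delta (east=+7, north=-7); C at (east=4, north=-6).
  B is 4 units east of C: delta (east=+4, north=+0); B at (east=8, north=-6).
  A is 1 unit southeast of B: delta (east=+1, north=-1); A at (east=9, north=-7).
Therefore A relative to G: (east=9, north=-7).

Answer: A is at (east=9, north=-7) relative to G.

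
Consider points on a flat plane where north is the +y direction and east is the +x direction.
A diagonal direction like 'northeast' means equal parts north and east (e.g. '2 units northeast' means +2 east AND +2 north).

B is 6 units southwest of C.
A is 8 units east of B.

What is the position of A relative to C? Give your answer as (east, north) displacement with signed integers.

Answer: A is at (east=2, north=-6) relative to C.

Derivation:
Place C at the origin (east=0, north=0).
  B is 6 units southwest of C: delta (east=-6, north=-6); B at (east=-6, north=-6).
  A is 8 units east of B: delta (east=+8, north=+0); A at (east=2, north=-6).
Therefore A relative to C: (east=2, north=-6).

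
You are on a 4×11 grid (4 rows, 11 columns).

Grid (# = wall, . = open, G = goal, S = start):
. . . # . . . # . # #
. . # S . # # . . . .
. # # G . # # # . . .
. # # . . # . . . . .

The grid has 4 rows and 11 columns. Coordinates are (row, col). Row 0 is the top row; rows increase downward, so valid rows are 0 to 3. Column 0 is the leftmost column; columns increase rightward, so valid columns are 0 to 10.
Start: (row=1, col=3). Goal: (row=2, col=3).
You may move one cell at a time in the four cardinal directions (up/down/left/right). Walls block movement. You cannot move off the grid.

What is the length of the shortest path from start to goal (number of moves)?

BFS from (row=1, col=3) until reaching (row=2, col=3):
  Distance 0: (row=1, col=3)
  Distance 1: (row=1, col=4), (row=2, col=3)  <- goal reached here
One shortest path (1 moves): (row=1, col=3) -> (row=2, col=3)

Answer: Shortest path length: 1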